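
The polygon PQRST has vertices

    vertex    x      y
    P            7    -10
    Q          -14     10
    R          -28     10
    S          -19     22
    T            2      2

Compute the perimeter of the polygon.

100

|PQ| = √((-21)² + (20)²) = √841 = 29
|QR| = √((-14)² + (0)²) = √196 = 14
|RS| = √((9)² + (12)²) = √225 = 15
|ST| = √((21)² + (-20)²) = √841 = 29
|TP| = √((5)² + (-12)²) = √169 = 13
Perimeter = 29 + 14 + 15 + 29 + 13 = 100.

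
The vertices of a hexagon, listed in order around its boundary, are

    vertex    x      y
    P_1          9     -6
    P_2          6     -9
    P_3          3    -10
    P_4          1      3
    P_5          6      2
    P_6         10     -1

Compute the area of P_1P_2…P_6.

76

Apply the shoelace formula: 2A = Σ (x_i·y_{i+1} − x_{i+1}·y_i), indices taken mod 6.
P_1→P_2: (9)(-9) − (6)(-6) = -45
P_2→P_3: (6)(-10) − (3)(-9) = -33
P_3→P_4: (3)(3) − (1)(-10) = 19
P_4→P_5: (1)(2) − (6)(3) = -16
P_5→P_6: (6)(-1) − (10)(2) = -26
P_6→P_1: (10)(-6) − (9)(-1) = -51
Σ = -152
Area = |Σ|/2 = 76.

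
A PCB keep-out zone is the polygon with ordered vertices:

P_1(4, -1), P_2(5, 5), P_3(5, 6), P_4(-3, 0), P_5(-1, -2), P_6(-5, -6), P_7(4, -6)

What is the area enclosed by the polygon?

Cross-terms: 25, 5, 18, 6, -4, 54, 20  ⇒  Σ = 124
Area = |Σ|/2 = 62.

62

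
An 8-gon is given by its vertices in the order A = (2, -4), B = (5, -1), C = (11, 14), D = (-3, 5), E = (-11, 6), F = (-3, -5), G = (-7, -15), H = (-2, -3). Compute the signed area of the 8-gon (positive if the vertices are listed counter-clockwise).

160.5

Apply the surveyor's formula: 2A = Σ (x_i·y_{i+1} − x_{i+1}·y_i), indices taken mod 8.
Σ = (18) + (81) + (97) + (37) + (73) + (10) + (-9) + (14) = 321
Signed area = Σ/2 = 160.5 (positive ⇒ counter-clockwise traversal).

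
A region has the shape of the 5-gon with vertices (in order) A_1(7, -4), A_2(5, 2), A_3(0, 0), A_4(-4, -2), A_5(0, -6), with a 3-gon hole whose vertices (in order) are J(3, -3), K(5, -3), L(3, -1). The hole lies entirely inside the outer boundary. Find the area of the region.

Outer boundary:
Apply the shoelace (surveyor's) formula: 2A = Σ (x_i·y_{i+1} − x_{i+1}·y_i), indices taken mod 5.
A_1→A_2: (7)(2) − (5)(-4) = 34
A_2→A_3: (5)(0) − (0)(2) = 0
A_3→A_4: (0)(-2) − (-4)(0) = 0
A_4→A_5: (-4)(-6) − (0)(-2) = 24
A_5→A_1: (0)(-4) − (7)(-6) = 42
Σ = 100
Area = |Σ|/2 = 50.
Hole:
Σ = (6) + (4) + (-6) = 4
Area = |Σ|/2 = 2.
Net area = 50 − 2 = 48.

48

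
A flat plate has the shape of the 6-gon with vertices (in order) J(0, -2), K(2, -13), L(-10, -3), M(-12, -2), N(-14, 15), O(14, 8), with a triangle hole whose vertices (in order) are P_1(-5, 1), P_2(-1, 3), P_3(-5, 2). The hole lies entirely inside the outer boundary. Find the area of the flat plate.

Outer boundary:
Apply Gauss's area formula: 2A = Σ (x_i·y_{i+1} − x_{i+1}·y_i), indices taken mod 6.
Cross-terms: 4, -136, -16, -208, -322, -28  ⇒  Σ = -706
Area = |Σ|/2 = 353.
Hole:
Apply the surveyor's formula: 2A = Σ (x_i·y_{i+1} − x_{i+1}·y_i), indices taken mod 3.
Cross-terms: -14, 13, 5  ⇒  Σ = 4
Area = |Σ|/2 = 2.
Net area = 353 − 2 = 351.

351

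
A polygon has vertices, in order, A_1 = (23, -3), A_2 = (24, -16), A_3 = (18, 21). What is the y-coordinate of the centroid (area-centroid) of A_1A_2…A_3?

Apply the shoelace (surveyor's) formula. First the cross-terms c_i = x_i·y_{i+1} − x_{i+1}·y_i:
  -296, 792, -537  ⇒  2A = -41, A = -20.5.
Then Σ (y_i + y_{i+1})·c_i = -82, so ȳ = -82 / (6·(-20.5)) = 2/3.

2/3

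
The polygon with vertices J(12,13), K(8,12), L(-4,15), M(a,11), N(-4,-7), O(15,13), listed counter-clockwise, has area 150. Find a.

0

Write out the shoelace sum; only the two edges meeting at M involve a:
2·Area = [((-4)·11 − a·15) + (a·(-7) − (-4)·11)] + 300
       = -22·a + 300 = 300
⇒ a = 0.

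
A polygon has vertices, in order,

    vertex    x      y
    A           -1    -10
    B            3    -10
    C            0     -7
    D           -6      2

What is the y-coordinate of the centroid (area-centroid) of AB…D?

Apply the shoelace formula. First the cross-terms c_i = x_i·y_{i+1} − x_{i+1}·y_i:
  40, -21, -42, 62  ⇒  2A = 39, A = 19.5.
Then Σ (y_i + y_{i+1})·c_i = -729, so ȳ = -729 / (6·19.5) = -81/13.

-81/13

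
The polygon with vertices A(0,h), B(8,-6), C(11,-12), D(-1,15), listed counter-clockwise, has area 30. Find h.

Write out the shoelace sum; only the two edges meeting at A involve h:
2·Area = [((-1)·h − 0·15) + (0·(-6) − 8·h)] + 123
       = -9·h + 123 = 60
⇒ h = 7.

7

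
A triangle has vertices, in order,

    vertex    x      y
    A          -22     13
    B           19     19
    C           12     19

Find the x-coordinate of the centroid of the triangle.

Apply Gauss's area formula. First the cross-terms c_i = x_i·y_{i+1} − x_{i+1}·y_i:
  -665, 133, 574  ⇒  2A = 42, A = 21.
Then Σ (x_i + x_{i+1})·c_i = 378, so x̄ = 378 / (6·21) = 3.

3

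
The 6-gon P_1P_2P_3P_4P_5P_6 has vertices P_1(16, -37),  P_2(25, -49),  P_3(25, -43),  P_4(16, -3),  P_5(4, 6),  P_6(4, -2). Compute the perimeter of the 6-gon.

|P_1P_2| = √((9)² + (-12)²) = √225 = 15
|P_2P_3| = √((0)² + (6)²) = √36 = 6
|P_3P_4| = √((-9)² + (40)²) = √1681 = 41
|P_4P_5| = √((-12)² + (9)²) = √225 = 15
|P_5P_6| = √((0)² + (-8)²) = √64 = 8
|P_6P_1| = √((12)² + (-35)²) = √1369 = 37
Perimeter = 15 + 6 + 41 + 15 + 8 + 37 = 122.

122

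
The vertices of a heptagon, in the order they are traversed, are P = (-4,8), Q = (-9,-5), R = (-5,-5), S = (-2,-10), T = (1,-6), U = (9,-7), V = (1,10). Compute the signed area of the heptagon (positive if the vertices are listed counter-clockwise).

183

Apply the shoelace (surveyor's) formula: 2A = Σ (x_i·y_{i+1} − x_{i+1}·y_i), indices taken mod 7.
Σ = (92) + (20) + (40) + (22) + (47) + (97) + (48) = 366
Signed area = Σ/2 = 183 (positive ⇒ counter-clockwise traversal).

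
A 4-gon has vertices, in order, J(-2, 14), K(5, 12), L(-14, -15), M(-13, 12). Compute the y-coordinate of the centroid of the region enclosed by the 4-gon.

Apply the shoelace (surveyor's) formula. First the cross-terms c_i = x_i·y_{i+1} − x_{i+1}·y_i:
  -94, 93, -363, -158  ⇒  2A = -522, A = -261.
Then Σ (y_i + y_{i+1})·c_i = -5742, so ȳ = -5742 / (6·(-261)) = 11/3.

11/3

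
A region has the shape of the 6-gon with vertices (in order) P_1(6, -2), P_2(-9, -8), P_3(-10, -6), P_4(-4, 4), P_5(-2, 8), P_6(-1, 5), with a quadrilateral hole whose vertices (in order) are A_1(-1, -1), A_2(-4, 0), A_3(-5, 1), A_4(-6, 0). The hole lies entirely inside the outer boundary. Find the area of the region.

103

Outer boundary:
Apply the shoelace (surveyor's) formula: 2A = Σ (x_i·y_{i+1} − x_{i+1}·y_i), indices taken mod 6.
Cross-terms: -66, -26, -64, -24, -2, -28  ⇒  Σ = -210
Area = |Σ|/2 = 105.
Hole:
Apply the surveyor's formula: 2A = Σ (x_i·y_{i+1} − x_{i+1}·y_i), indices taken mod 4.
Σ = (-4) + (-4) + (6) + (6) = 4
Area = |Σ|/2 = 2.
Net area = 105 − 2 = 103.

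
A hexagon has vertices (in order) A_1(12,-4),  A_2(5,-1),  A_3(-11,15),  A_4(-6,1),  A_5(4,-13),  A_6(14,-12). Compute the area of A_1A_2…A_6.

223.5

A_1→A_2: (12)(-1) − (5)(-4) = 8
A_2→A_3: (5)(15) − (-11)(-1) = 64
A_3→A_4: (-11)(1) − (-6)(15) = 79
A_4→A_5: (-6)(-13) − (4)(1) = 74
A_5→A_6: (4)(-12) − (14)(-13) = 134
A_6→A_1: (14)(-4) − (12)(-12) = 88
Σ = 447
Area = |Σ|/2 = 223.5.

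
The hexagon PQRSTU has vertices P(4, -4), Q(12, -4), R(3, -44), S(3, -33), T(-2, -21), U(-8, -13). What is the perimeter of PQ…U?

|PQ| = √((8)² + (0)²) = √64 = 8
|QR| = √((-9)² + (-40)²) = √1681 = 41
|RS| = √((0)² + (11)²) = √121 = 11
|ST| = √((-5)² + (12)²) = √169 = 13
|TU| = √((-6)² + (8)²) = √100 = 10
|UP| = √((12)² + (9)²) = √225 = 15
Perimeter = 8 + 41 + 11 + 13 + 10 + 15 = 98.

98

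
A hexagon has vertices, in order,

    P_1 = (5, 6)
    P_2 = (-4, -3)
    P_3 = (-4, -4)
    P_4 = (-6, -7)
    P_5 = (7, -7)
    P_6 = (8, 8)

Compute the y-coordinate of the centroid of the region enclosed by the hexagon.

-365/228

Apply Gauss's area formula. First the cross-terms c_i = x_i·y_{i+1} − x_{i+1}·y_i:
  9, 4, 4, 91, 112, 8  ⇒  2A = 228, A = 114.
Then Σ (y_i + y_{i+1})·c_i = -1095, so ȳ = -1095 / (6·114) = -365/228.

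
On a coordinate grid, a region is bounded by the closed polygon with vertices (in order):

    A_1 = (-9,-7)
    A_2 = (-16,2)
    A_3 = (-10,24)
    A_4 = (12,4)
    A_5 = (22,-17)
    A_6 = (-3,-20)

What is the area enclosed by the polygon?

Apply the shoelace (surveyor's) formula: 2A = Σ (x_i·y_{i+1} − x_{i+1}·y_i), indices taken mod 6.
A_1→A_2: (-9)(2) − (-16)(-7) = -130
A_2→A_3: (-16)(24) − (-10)(2) = -364
A_3→A_4: (-10)(4) − (12)(24) = -328
A_4→A_5: (12)(-17) − (22)(4) = -292
A_5→A_6: (22)(-20) − (-3)(-17) = -491
A_6→A_1: (-3)(-7) − (-9)(-20) = -159
Σ = -1764
Area = |Σ|/2 = 882.

882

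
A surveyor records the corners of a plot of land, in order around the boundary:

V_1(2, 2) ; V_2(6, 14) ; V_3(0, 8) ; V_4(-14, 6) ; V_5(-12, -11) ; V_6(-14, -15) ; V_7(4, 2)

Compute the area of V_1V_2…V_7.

232

Apply the surveyor's formula: 2A = Σ (x_i·y_{i+1} − x_{i+1}·y_i), indices taken mod 7.
Σ = (16) + (48) + (112) + (226) + (26) + (32) + (4) = 464
Area = |Σ|/2 = 232.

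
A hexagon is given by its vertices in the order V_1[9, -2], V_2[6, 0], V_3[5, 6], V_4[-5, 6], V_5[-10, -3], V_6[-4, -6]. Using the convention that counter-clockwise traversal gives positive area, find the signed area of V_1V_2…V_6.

146.5

Apply Gauss's area formula: 2A = Σ (x_i·y_{i+1} − x_{i+1}·y_i), indices taken mod 6.
Σ = (12) + (36) + (60) + (75) + (48) + (62) = 293
Signed area = Σ/2 = 146.5 (positive ⇒ counter-clockwise traversal).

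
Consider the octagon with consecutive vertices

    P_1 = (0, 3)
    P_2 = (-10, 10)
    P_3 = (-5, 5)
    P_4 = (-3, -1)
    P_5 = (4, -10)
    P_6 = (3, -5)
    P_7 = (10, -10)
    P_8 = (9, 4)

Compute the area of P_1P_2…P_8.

135.5

Apply the surveyor's formula: 2A = Σ (x_i·y_{i+1} − x_{i+1}·y_i), indices taken mod 8.
Σ = (30) + (0) + (20) + (34) + (10) + (20) + (130) + (27) = 271
Area = |Σ|/2 = 135.5.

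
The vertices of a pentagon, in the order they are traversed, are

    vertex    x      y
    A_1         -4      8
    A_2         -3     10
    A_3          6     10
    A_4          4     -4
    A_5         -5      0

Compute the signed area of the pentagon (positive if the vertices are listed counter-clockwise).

Apply the surveyor's formula: 2A = Σ (x_i·y_{i+1} − x_{i+1}·y_i), indices taken mod 5.
Cross-terms: -16, -90, -64, -20, -40  ⇒  Σ = -230
Signed area = Σ/2 = -115 (negative ⇒ clockwise traversal).

-115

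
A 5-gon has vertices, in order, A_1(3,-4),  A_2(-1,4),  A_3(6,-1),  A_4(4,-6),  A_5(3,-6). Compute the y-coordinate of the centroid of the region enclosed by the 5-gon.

-167/141

Apply the shoelace (surveyor's) formula. First the cross-terms c_i = x_i·y_{i+1} − x_{i+1}·y_i:
  8, -23, -32, -6, 6  ⇒  2A = -47, A = -23.5.
Then Σ (y_i + y_{i+1})·c_i = 167, so ȳ = 167 / (6·(-23.5)) = -167/141.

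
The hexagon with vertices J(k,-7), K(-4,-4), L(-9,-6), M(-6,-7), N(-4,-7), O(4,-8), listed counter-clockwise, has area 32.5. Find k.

8

Write out the shoelace sum; only the two edges meeting at J involve k:
2·Area = [(4·(-7) − k·(-8)) + (k·(-4) − (-4)·(-7))] + 89
       = 4·k + 33 = 65
⇒ k = 8.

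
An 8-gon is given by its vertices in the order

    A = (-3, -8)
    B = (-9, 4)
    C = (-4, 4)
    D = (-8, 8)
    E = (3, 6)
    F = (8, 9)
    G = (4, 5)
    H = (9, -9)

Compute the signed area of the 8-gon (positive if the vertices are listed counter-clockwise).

Apply Gauss's area formula: 2A = Σ (x_i·y_{i+1} − x_{i+1}·y_i), indices taken mod 8.
Cross-terms: -84, -20, 0, -72, -21, 4, -81, -99  ⇒  Σ = -373
Signed area = Σ/2 = -186.5 (negative ⇒ clockwise traversal).

-186.5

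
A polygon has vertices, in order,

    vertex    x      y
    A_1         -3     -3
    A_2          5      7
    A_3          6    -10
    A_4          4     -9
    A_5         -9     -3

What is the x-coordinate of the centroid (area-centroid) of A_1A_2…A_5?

Apply Gauss's area formula. First the cross-terms c_i = x_i·y_{i+1} − x_{i+1}·y_i:
  -6, -92, -14, -93, 18  ⇒  2A = -187, A = -93.5.
Then Σ (x_i + x_{i+1})·c_i = -915, so x̄ = -915 / (6·(-93.5)) = 305/187.

305/187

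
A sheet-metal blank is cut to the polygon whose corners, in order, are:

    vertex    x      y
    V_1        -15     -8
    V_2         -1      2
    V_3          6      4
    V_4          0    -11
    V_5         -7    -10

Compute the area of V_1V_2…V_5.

145.5

V_1→V_2: (-15)(2) − (-1)(-8) = -38
V_2→V_3: (-1)(4) − (6)(2) = -16
V_3→V_4: (6)(-11) − (0)(4) = -66
V_4→V_5: (0)(-10) − (-7)(-11) = -77
V_5→V_1: (-7)(-8) − (-15)(-10) = -94
Σ = -291
Area = |Σ|/2 = 145.5.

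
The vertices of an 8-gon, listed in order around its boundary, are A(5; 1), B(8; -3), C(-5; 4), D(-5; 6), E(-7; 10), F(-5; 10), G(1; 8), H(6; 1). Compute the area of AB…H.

70

A→B: (5)(-3) − (8)(1) = -23
B→C: (8)(4) − (-5)(-3) = 17
C→D: (-5)(6) − (-5)(4) = -10
D→E: (-5)(10) − (-7)(6) = -8
E→F: (-7)(10) − (-5)(10) = -20
F→G: (-5)(8) − (1)(10) = -50
G→H: (1)(1) − (6)(8) = -47
H→A: (6)(1) − (5)(1) = 1
Σ = -140
Area = |Σ|/2 = 70.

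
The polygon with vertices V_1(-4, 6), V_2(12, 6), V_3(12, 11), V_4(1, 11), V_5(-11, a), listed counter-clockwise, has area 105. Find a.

14

The doubled signed area Σ (x_i y_{i+1} − x_{i+1} y_i) is linear in a.
With a=0 it equals 140; the coefficient of a is 5 (from the two edges through V_5).
So 5·a + 140 = 2·105 = 210 ⇒ a = 14.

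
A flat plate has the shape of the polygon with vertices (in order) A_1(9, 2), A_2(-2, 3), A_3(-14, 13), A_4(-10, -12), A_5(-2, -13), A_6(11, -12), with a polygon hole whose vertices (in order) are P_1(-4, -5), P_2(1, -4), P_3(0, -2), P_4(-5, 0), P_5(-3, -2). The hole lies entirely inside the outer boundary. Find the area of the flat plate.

361

Outer boundary:
Apply the surveyor's formula: 2A = Σ (x_i·y_{i+1} − x_{i+1}·y_i), indices taken mod 6.
Σ = (31) + (16) + (298) + (106) + (167) + (130) = 748
Area = |Σ|/2 = 374.
Hole:
Σ = (21) + (-2) + (-10) + (10) + (7) = 26
Area = |Σ|/2 = 13.
Net area = 374 − 13 = 361.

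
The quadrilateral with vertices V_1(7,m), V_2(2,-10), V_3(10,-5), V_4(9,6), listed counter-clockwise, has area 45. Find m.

1

The doubled signed area Σ (x_i y_{i+1} − x_{i+1} y_i) is linear in m.
With m=0 it equals 83; the coefficient of m is 7 (from the two edges through V_1).
So 7·m + 83 = 2·45 = 90 ⇒ m = 1.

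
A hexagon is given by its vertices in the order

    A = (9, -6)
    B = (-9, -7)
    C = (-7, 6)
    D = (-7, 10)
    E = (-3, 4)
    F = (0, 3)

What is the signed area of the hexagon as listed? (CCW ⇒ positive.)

Apply Gauss's area formula: 2A = Σ (x_i·y_{i+1} − x_{i+1}·y_i), indices taken mod 6.
Σ = (-117) + (-103) + (-28) + (2) + (-9) + (-27) = -282
Signed area = Σ/2 = -141 (negative ⇒ clockwise traversal).

-141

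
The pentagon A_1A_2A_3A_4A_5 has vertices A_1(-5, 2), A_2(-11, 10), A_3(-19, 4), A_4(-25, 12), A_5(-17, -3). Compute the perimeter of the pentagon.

|A_1A_2| = √((-6)² + (8)²) = √100 = 10
|A_2A_3| = √((-8)² + (-6)²) = √100 = 10
|A_3A_4| = √((-6)² + (8)²) = √100 = 10
|A_4A_5| = √((8)² + (-15)²) = √289 = 17
|A_5A_1| = √((12)² + (5)²) = √169 = 13
Perimeter = 10 + 10 + 10 + 17 + 13 = 60.

60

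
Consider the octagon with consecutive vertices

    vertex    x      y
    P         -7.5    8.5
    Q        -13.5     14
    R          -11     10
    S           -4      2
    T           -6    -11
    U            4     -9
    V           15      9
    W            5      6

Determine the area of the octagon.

Apply the surveyor's formula: 2A = Σ (x_i·y_{i+1} − x_{i+1}·y_i), indices taken mod 8.
Σ = (9.75) + (19) + (18) + (56) + (98) + (171) + (45) + (87.5) = 504.25
Area = |Σ|/2 = 252.125.

252.125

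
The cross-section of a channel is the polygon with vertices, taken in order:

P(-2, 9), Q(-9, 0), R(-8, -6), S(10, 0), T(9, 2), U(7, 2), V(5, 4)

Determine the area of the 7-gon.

Apply Gauss's area formula: 2A = Σ (x_i·y_{i+1} − x_{i+1}·y_i), indices taken mod 7.
Σ = (81) + (54) + (60) + (20) + (4) + (18) + (53) = 290
Area = |Σ|/2 = 145.

145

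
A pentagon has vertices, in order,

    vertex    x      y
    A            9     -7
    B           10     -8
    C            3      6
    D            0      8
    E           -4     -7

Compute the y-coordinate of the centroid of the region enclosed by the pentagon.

Apply the surveyor's formula. First the cross-terms c_i = x_i·y_{i+1} − x_{i+1}·y_i:
  -2, 84, 24, 32, 91  ⇒  2A = 229, A = 114.5.
Then Σ (y_i + y_{i+1})·c_i = -1044, so ȳ = -1044 / (6·114.5) = -348/229.

-348/229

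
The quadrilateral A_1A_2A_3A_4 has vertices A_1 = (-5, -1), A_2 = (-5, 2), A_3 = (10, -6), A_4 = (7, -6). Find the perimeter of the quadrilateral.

36

|A_1A_2| = √((0)² + (3)²) = √9 = 3
|A_2A_3| = √((15)² + (-8)²) = √289 = 17
|A_3A_4| = √((-3)² + (0)²) = √9 = 3
|A_4A_1| = √((-12)² + (5)²) = √169 = 13
Perimeter = 3 + 17 + 3 + 13 = 36.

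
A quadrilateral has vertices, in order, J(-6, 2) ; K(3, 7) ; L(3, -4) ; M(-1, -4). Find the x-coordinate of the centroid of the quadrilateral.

Apply the surveyor's formula. First the cross-terms c_i = x_i·y_{i+1} − x_{i+1}·y_i:
  -48, -33, -16, -26  ⇒  2A = -123, A = -61.5.
Then Σ (x_i + x_{i+1})·c_i = 96, so x̄ = 96 / (6·(-61.5)) = -32/123.

-32/123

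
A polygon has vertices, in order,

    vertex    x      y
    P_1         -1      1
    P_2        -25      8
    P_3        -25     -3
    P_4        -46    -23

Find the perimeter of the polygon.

|P_1P_2| = √((-24)² + (7)²) = √625 = 25
|P_2P_3| = √((0)² + (-11)²) = √121 = 11
|P_3P_4| = √((-21)² + (-20)²) = √841 = 29
|P_4P_1| = √((45)² + (24)²) = √2601 = 51
Perimeter = 25 + 11 + 29 + 51 = 116.

116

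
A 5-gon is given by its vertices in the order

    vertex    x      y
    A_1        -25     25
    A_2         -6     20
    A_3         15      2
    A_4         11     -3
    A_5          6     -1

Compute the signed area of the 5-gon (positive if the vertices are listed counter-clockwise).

Apply the surveyor's formula: 2A = Σ (x_i·y_{i+1} − x_{i+1}·y_i), indices taken mod 5.
Σ = (-350) + (-312) + (-67) + (7) + (125) = -597
Signed area = Σ/2 = -298.5 (negative ⇒ clockwise traversal).

-298.5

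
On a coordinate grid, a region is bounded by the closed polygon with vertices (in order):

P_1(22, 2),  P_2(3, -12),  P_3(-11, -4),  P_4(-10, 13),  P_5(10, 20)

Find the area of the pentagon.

673.5

Apply the surveyor's formula: 2A = Σ (x_i·y_{i+1} − x_{i+1}·y_i), indices taken mod 5.
Σ = (-270) + (-144) + (-183) + (-330) + (-420) = -1347
Area = |Σ|/2 = 673.5.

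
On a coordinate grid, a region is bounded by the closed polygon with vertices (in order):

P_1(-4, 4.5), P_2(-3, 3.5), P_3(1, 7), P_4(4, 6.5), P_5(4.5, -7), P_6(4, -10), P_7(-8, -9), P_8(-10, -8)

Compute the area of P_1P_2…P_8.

169.875

Σ = (-0.5) + (-24.5) + (-21.5) + (-57.25) + (-17) + (-116) + (-26) + (-77) = -339.75
Area = |Σ|/2 = 169.875.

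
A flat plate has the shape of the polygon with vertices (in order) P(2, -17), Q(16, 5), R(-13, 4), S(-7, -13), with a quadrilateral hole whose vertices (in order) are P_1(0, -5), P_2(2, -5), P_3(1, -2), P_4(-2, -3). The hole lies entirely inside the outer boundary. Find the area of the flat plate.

Outer boundary:
Apply the surveyor's formula: 2A = Σ (x_i·y_{i+1} − x_{i+1}·y_i), indices taken mod 4.
P→Q: (2)(5) − (16)(-17) = 282
Q→R: (16)(4) − (-13)(5) = 129
R→S: (-13)(-13) − (-7)(4) = 197
S→P: (-7)(-17) − (2)(-13) = 145
Σ = 753
Area = |Σ|/2 = 376.5.
Hole:
Apply the shoelace (surveyor's) formula: 2A = Σ (x_i·y_{i+1} − x_{i+1}·y_i), indices taken mod 4.
Cross-terms: 10, 1, -7, 10  ⇒  Σ = 14
Area = |Σ|/2 = 7.
Net area = 376.5 − 7 = 369.5.

369.5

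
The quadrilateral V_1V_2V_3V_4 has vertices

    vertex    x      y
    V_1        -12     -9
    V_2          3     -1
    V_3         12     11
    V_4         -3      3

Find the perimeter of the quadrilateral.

|V_1V_2| = √((15)² + (8)²) = √289 = 17
|V_2V_3| = √((9)² + (12)²) = √225 = 15
|V_3V_4| = √((-15)² + (-8)²) = √289 = 17
|V_4V_1| = √((-9)² + (-12)²) = √225 = 15
Perimeter = 17 + 15 + 17 + 15 = 64.

64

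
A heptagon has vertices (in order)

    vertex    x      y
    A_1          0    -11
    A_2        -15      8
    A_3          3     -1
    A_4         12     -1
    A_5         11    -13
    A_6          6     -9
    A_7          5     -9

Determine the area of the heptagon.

197.5

Apply the shoelace (surveyor's) formula: 2A = Σ (x_i·y_{i+1} − x_{i+1}·y_i), indices taken mod 7.
Σ = (-165) + (-9) + (9) + (-145) + (-21) + (-9) + (-55) = -395
Area = |Σ|/2 = 197.5.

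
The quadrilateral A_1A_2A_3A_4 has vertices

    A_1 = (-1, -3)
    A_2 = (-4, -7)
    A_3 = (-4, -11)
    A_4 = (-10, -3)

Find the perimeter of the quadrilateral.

|A_1A_2| = √((-3)² + (-4)²) = √25 = 5
|A_2A_3| = √((0)² + (-4)²) = √16 = 4
|A_3A_4| = √((-6)² + (8)²) = √100 = 10
|A_4A_1| = √((9)² + (0)²) = √81 = 9
Perimeter = 5 + 4 + 10 + 9 = 28.

28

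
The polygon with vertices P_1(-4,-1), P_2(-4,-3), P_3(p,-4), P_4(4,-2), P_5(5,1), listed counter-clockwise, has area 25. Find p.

-3

The doubled signed area Σ (x_i y_{i+1} − x_{i+1} y_i) is linear in p.
With p=0 it equals 53; the coefficient of p is 1 (from the two edges through P_3).
So 1·p + 53 = 2·25 = 50 ⇒ p = -3.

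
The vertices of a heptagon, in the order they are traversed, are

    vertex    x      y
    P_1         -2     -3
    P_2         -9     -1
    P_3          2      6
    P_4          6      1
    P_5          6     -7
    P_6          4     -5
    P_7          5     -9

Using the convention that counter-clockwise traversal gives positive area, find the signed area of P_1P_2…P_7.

-102.5

P_1→P_2: (-2)(-1) − (-9)(-3) = -25
P_2→P_3: (-9)(6) − (2)(-1) = -52
P_3→P_4: (2)(1) − (6)(6) = -34
P_4→P_5: (6)(-7) − (6)(1) = -48
P_5→P_6: (6)(-5) − (4)(-7) = -2
P_6→P_7: (4)(-9) − (5)(-5) = -11
P_7→P_1: (5)(-3) − (-2)(-9) = -33
Σ = -205
Signed area = Σ/2 = -102.5 (negative ⇒ clockwise traversal).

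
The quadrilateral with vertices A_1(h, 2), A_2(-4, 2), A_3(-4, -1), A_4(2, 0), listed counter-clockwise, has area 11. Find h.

-2

Write out the shoelace sum; only the two edges meeting at A_1 involve h:
2·Area = [(2·2 − h·0) + (h·2 − (-4)·2)] + 14
       = 2·h + 26 = 22
⇒ h = -2.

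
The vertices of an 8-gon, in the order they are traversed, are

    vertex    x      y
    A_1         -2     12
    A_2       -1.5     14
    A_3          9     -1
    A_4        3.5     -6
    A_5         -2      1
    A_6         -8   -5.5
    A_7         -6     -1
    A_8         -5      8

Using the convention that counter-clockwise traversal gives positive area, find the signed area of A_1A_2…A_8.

Apply the shoelace (surveyor's) formula: 2A = Σ (x_i·y_{i+1} − x_{i+1}·y_i), indices taken mod 8.
A_1→A_2: (-2)(14) − (-1.5)(12) = -10
A_2→A_3: (-1.5)(-1) − (9)(14) = -124.5
A_3→A_4: (9)(-6) − (3.5)(-1) = -50.5
A_4→A_5: (3.5)(1) − (-2)(-6) = -8.5
A_5→A_6: (-2)(-5.5) − (-8)(1) = 19
A_6→A_7: (-8)(-1) − (-6)(-5.5) = -25
A_7→A_8: (-6)(8) − (-5)(-1) = -53
A_8→A_1: (-5)(12) − (-2)(8) = -44
Σ = -296.5
Signed area = Σ/2 = -148.25 (negative ⇒ clockwise traversal).

-148.25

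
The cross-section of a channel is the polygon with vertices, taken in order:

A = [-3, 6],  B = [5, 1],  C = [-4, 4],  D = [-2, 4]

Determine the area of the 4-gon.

A→B: (-3)(1) − (5)(6) = -33
B→C: (5)(4) − (-4)(1) = 24
C→D: (-4)(4) − (-2)(4) = -8
D→A: (-2)(6) − (-3)(4) = 0
Σ = -17
Area = |Σ|/2 = 8.5.

8.5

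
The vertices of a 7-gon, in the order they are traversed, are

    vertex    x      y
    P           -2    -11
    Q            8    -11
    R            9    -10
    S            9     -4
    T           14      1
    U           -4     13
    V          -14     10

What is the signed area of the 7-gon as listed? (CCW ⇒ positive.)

Apply the surveyor's formula: 2A = Σ (x_i·y_{i+1} − x_{i+1}·y_i), indices taken mod 7.
Σ = (110) + (19) + (54) + (65) + (186) + (142) + (174) = 750
Signed area = Σ/2 = 375 (positive ⇒ counter-clockwise traversal).

375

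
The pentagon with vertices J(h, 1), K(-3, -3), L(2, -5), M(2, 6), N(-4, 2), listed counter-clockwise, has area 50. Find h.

-6

Write out the shoelace sum; only the two edges meeting at J involve h:
2·Area = [((-4)·1 − h·2) + (h·(-3) − (-3)·1)] + 71
       = -5·h + 70 = 100
⇒ h = -6.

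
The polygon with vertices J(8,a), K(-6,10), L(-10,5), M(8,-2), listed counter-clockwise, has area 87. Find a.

2

Write out the shoelace sum; only the two edges meeting at J involve a:
2·Area = [(8·a − 8·(-2)) + (8·10 − (-6)·a)] + 50
       = 14·a + 146 = 174
⇒ a = 2.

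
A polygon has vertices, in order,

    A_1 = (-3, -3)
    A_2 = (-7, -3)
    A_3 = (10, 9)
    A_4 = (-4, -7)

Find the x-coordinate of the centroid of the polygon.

Apply the surveyor's formula. First the cross-terms c_i = x_i·y_{i+1} − x_{i+1}·y_i:
  -12, -33, -34, -9  ⇒  2A = -88, A = -44.
Then Σ (x_i + x_{i+1})·c_i = -120, so x̄ = -120 / (6·(-44)) = 5/11.

5/11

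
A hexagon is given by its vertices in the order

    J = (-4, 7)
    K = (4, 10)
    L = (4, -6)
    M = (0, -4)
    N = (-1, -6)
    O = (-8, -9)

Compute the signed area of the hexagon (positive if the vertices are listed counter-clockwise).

-141.5

Σ = (-68) + (-64) + (-16) + (-4) + (-39) + (-92) = -283
Signed area = Σ/2 = -141.5 (negative ⇒ clockwise traversal).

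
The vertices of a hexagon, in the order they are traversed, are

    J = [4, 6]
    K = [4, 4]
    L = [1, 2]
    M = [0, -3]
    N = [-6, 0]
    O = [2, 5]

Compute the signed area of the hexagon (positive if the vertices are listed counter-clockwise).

J→K: (4)(4) − (4)(6) = -8
K→L: (4)(2) − (1)(4) = 4
L→M: (1)(-3) − (0)(2) = -3
M→N: (0)(0) − (-6)(-3) = -18
N→O: (-6)(5) − (2)(0) = -30
O→J: (2)(6) − (4)(5) = -8
Σ = -63
Signed area = Σ/2 = -31.5 (negative ⇒ clockwise traversal).

-31.5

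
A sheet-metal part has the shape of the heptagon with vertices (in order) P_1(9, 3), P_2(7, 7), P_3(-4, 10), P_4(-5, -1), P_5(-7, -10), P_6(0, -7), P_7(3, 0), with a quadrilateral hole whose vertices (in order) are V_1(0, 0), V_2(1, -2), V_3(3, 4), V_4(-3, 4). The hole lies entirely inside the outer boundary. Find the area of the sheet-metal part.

141

Outer boundary:
Apply the surveyor's formula: 2A = Σ (x_i·y_{i+1} − x_{i+1}·y_i), indices taken mod 7.
P_1→P_2: (9)(7) − (7)(3) = 42
P_2→P_3: (7)(10) − (-4)(7) = 98
P_3→P_4: (-4)(-1) − (-5)(10) = 54
P_4→P_5: (-5)(-10) − (-7)(-1) = 43
P_5→P_6: (-7)(-7) − (0)(-10) = 49
P_6→P_7: (0)(0) − (3)(-7) = 21
P_7→P_1: (3)(3) − (9)(0) = 9
Σ = 316
Area = |Σ|/2 = 158.
Hole:
Σ = (0) + (10) + (24) + (0) = 34
Area = |Σ|/2 = 17.
Net area = 158 − 17 = 141.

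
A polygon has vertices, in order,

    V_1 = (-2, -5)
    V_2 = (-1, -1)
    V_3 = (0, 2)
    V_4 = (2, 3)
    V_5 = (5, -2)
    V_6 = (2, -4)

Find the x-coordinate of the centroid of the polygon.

Apply Gauss's area formula. First the cross-terms c_i = x_i·y_{i+1} − x_{i+1}·y_i:
  -3, -2, -4, -19, -16, -18  ⇒  2A = -62, A = -31.
Then Σ (x_i + x_{i+1})·c_i = -242, so x̄ = -242 / (6·(-31)) = 121/93.

121/93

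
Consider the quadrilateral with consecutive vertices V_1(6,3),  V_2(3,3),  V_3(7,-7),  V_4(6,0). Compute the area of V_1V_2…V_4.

13.5

Σ = (9) + (-42) + (42) + (18) = 27
Area = |Σ|/2 = 13.5.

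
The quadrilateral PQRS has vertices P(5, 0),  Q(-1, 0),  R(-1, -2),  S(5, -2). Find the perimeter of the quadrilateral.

16

|PQ| = √((-6)² + (0)²) = √36 = 6
|QR| = √((0)² + (-2)²) = √4 = 2
|RS| = √((6)² + (0)²) = √36 = 6
|SP| = √((0)² + (2)²) = √4 = 2
Perimeter = 6 + 2 + 6 + 2 = 16.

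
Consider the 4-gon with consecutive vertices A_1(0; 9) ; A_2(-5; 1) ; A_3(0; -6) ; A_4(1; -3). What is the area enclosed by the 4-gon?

Apply the surveyor's formula: 2A = Σ (x_i·y_{i+1} − x_{i+1}·y_i), indices taken mod 4.
A_1→A_2: (0)(1) − (-5)(9) = 45
A_2→A_3: (-5)(-6) − (0)(1) = 30
A_3→A_4: (0)(-3) − (1)(-6) = 6
A_4→A_1: (1)(9) − (0)(-3) = 9
Σ = 90
Area = |Σ|/2 = 45.

45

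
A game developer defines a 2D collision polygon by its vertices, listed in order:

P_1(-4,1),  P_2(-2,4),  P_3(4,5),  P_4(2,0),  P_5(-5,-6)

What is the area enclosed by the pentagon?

Apply Gauss's area formula: 2A = Σ (x_i·y_{i+1} − x_{i+1}·y_i), indices taken mod 5.
Σ = (-14) + (-26) + (-10) + (-12) + (-29) = -91
Area = |Σ|/2 = 45.5.

45.5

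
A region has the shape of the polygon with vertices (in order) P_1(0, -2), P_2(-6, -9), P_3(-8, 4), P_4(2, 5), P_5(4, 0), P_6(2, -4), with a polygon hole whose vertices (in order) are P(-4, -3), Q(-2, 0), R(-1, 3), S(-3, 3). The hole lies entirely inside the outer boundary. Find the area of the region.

90.5

Outer boundary:
Apply Gauss's area formula: 2A = Σ (x_i·y_{i+1} − x_{i+1}·y_i), indices taken mod 6.
Σ = (-12) + (-96) + (-48) + (-20) + (-16) + (-4) = -196
Area = |Σ|/2 = 98.
Hole:
Apply the shoelace formula: 2A = Σ (x_i·y_{i+1} − x_{i+1}·y_i), indices taken mod 4.
P→Q: (-4)(0) − (-2)(-3) = -6
Q→R: (-2)(3) − (-1)(0) = -6
R→S: (-1)(3) − (-3)(3) = 6
S→P: (-3)(-3) − (-4)(3) = 21
Σ = 15
Area = |Σ|/2 = 7.5.
Net area = 98 − 7.5 = 90.5.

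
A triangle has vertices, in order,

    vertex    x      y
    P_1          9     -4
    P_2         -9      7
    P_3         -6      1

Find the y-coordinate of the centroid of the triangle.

Apply the shoelace (surveyor's) formula. First the cross-terms c_i = x_i·y_{i+1} − x_{i+1}·y_i:
  27, 33, 15  ⇒  2A = 75, A = 37.5.
Then Σ (y_i + y_{i+1})·c_i = 300, so ȳ = 300 / (6·37.5) = 4/3.

4/3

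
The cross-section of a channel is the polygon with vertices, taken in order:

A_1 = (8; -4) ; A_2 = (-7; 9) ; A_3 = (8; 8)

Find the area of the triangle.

Apply Gauss's area formula: 2A = Σ (x_i·y_{i+1} − x_{i+1}·y_i), indices taken mod 3.
Σ = (44) + (-128) + (-96) = -180
Area = |Σ|/2 = 90.

90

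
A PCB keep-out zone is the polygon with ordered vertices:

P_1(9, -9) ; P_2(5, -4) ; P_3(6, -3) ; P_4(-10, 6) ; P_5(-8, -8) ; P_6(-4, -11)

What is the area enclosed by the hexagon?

171.5

P_1→P_2: (9)(-4) − (5)(-9) = 9
P_2→P_3: (5)(-3) − (6)(-4) = 9
P_3→P_4: (6)(6) − (-10)(-3) = 6
P_4→P_5: (-10)(-8) − (-8)(6) = 128
P_5→P_6: (-8)(-11) − (-4)(-8) = 56
P_6→P_1: (-4)(-9) − (9)(-11) = 135
Σ = 343
Area = |Σ|/2 = 171.5.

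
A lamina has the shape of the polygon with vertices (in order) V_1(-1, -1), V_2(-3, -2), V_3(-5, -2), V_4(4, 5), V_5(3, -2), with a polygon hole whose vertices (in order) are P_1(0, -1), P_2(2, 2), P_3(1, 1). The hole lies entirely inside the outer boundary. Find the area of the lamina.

Outer boundary:
Apply the shoelace formula: 2A = Σ (x_i·y_{i+1} − x_{i+1}·y_i), indices taken mod 5.
Σ = (-1) + (-4) + (-17) + (-23) + (-5) = -50
Area = |Σ|/2 = 25.
Hole:
Apply the shoelace formula: 2A = Σ (x_i·y_{i+1} − x_{i+1}·y_i), indices taken mod 3.
Σ = (2) + (0) + (-1) = 1
Area = |Σ|/2 = 0.5.
Net area = 25 − 0.5 = 24.5.

24.5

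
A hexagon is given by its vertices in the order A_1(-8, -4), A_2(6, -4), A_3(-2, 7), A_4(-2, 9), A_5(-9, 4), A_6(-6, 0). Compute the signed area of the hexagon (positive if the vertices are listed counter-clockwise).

103.5

Σ = (56) + (34) + (-4) + (73) + (24) + (24) = 207
Signed area = Σ/2 = 103.5 (positive ⇒ counter-clockwise traversal).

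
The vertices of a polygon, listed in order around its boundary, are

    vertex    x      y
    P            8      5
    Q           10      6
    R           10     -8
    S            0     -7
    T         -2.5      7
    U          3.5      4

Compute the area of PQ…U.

Cross-terms: -2, -140, -70, -17.5, -34.5, -14.5  ⇒  Σ = -278.5
Area = |Σ|/2 = 139.25.

139.25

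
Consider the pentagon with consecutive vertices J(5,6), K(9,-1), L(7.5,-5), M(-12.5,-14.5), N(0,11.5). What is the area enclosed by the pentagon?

234.5

Apply Gauss's area formula: 2A = Σ (x_i·y_{i+1} − x_{i+1}·y_i), indices taken mod 5.
J→K: (5)(-1) − (9)(6) = -59
K→L: (9)(-5) − (7.5)(-1) = -37.5
L→M: (7.5)(-14.5) − (-12.5)(-5) = -171.25
M→N: (-12.5)(11.5) − (0)(-14.5) = -143.75
N→J: (0)(6) − (5)(11.5) = -57.5
Σ = -469
Area = |Σ|/2 = 234.5.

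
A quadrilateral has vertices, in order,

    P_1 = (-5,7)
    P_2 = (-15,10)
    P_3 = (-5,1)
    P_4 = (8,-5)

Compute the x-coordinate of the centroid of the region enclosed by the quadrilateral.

Apply the shoelace (surveyor's) formula. First the cross-terms c_i = x_i·y_{i+1} − x_{i+1}·y_i:
  55, 35, 17, 31  ⇒  2A = 138, A = 69.
Then Σ (x_i + x_{i+1})·c_i = -1656, so x̄ = -1656 / (6·69) = -4.

-4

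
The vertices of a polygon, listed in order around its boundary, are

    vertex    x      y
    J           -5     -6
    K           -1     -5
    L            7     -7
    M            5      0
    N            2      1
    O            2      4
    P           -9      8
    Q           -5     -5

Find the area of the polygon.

Apply the shoelace (surveyor's) formula: 2A = Σ (x_i·y_{i+1} − x_{i+1}·y_i), indices taken mod 8.
Cross-terms: 19, 42, 35, 5, 6, 52, 85, 5  ⇒  Σ = 249
Area = |Σ|/2 = 124.5.

124.5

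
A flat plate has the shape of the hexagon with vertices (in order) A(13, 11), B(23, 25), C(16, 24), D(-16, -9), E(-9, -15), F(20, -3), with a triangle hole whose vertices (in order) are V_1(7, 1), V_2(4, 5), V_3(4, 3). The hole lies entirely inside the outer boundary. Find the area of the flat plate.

Outer boundary:
A→B: (13)(25) − (23)(11) = 72
B→C: (23)(24) − (16)(25) = 152
C→D: (16)(-9) − (-16)(24) = 240
D→E: (-16)(-15) − (-9)(-9) = 159
E→F: (-9)(-3) − (20)(-15) = 327
F→A: (20)(11) − (13)(-3) = 259
Σ = 1209
Area = |Σ|/2 = 604.5.
Hole:
Cross-terms: 31, -8, -17  ⇒  Σ = 6
Area = |Σ|/2 = 3.
Net area = 604.5 − 3 = 601.5.

601.5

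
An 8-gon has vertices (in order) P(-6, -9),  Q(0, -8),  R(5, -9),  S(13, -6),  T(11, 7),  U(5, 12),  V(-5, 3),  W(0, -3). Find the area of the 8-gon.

Apply the shoelace formula: 2A = Σ (x_i·y_{i+1} − x_{i+1}·y_i), indices taken mod 8.
P→Q: (-6)(-8) − (0)(-9) = 48
Q→R: (0)(-9) − (5)(-8) = 40
R→S: (5)(-6) − (13)(-9) = 87
S→T: (13)(7) − (11)(-6) = 157
T→U: (11)(12) − (5)(7) = 97
U→V: (5)(3) − (-5)(12) = 75
V→W: (-5)(-3) − (0)(3) = 15
W→P: (0)(-9) − (-6)(-3) = -18
Σ = 501
Area = |Σ|/2 = 250.5.

250.5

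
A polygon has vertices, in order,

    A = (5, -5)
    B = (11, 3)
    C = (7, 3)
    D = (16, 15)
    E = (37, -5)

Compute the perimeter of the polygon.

|AB| = √((6)² + (8)²) = √100 = 10
|BC| = √((-4)² + (0)²) = √16 = 4
|CD| = √((9)² + (12)²) = √225 = 15
|DE| = √((21)² + (-20)²) = √841 = 29
|EA| = √((-32)² + (0)²) = √1024 = 32
Perimeter = 10 + 4 + 15 + 29 + 32 = 90.

90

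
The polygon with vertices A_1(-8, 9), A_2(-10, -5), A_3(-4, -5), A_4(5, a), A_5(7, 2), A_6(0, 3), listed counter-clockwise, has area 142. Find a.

The doubled signed area Σ (x_i y_{i+1} − x_{i+1} y_i) is linear in a.
With a=0 it equals 240; the coefficient of a is -11 (from the two edges through A_4).
So -11·a + 240 = 2·142 = 284 ⇒ a = -4.

-4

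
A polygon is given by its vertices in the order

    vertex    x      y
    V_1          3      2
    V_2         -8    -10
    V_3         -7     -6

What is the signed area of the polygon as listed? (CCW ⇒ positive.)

Σ = (-14) + (-22) + (4) = -32
Signed area = Σ/2 = -16 (negative ⇒ clockwise traversal).

-16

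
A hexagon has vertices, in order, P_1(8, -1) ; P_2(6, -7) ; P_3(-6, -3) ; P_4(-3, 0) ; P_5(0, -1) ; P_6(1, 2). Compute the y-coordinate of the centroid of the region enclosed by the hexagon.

-28/11

Apply Gauss's area formula. First the cross-terms c_i = x_i·y_{i+1} − x_{i+1}·y_i:
  -50, -60, -9, 3, 1, -17  ⇒  2A = -132, A = -66.
Then Σ (y_i + y_{i+1})·c_i = 1008, so ȳ = 1008 / (6·(-66)) = -28/11.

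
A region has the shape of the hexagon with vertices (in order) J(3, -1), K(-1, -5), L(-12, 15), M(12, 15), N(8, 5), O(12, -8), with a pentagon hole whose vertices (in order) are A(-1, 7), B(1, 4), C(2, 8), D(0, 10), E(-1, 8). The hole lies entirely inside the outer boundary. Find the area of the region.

301.5

Outer boundary:
Apply Gauss's area formula: 2A = Σ (x_i·y_{i+1} − x_{i+1}·y_i), indices taken mod 6.
Σ = (-16) + (-75) + (-360) + (-60) + (-124) + (12) = -623
Area = |Σ|/2 = 311.5.
Hole:
Cross-terms: -11, 0, 20, 10, 1  ⇒  Σ = 20
Area = |Σ|/2 = 10.
Net area = 311.5 − 10 = 301.5.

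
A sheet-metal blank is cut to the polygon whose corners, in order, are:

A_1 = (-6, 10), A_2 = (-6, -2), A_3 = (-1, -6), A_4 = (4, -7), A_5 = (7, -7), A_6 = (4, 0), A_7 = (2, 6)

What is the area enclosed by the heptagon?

Cross-terms: 72, 34, 31, 21, 28, 24, 56  ⇒  Σ = 266
Area = |Σ|/2 = 133.

133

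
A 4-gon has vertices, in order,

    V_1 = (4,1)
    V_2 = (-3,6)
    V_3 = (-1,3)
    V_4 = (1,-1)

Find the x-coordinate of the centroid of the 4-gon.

64/81

Apply the shoelace (surveyor's) formula. First the cross-terms c_i = x_i·y_{i+1} − x_{i+1}·y_i:
  27, -3, -2, 5  ⇒  2A = 27, A = 13.5.
Then Σ (x_i + x_{i+1})·c_i = 64, so x̄ = 64 / (6·13.5) = 64/81.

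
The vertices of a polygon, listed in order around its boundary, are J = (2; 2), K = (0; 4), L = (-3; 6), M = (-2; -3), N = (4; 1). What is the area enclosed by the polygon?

28.5

Cross-terms: 8, 12, 21, 10, 6  ⇒  Σ = 57
Area = |Σ|/2 = 28.5.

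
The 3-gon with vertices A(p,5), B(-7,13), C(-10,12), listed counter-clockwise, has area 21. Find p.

The doubled signed area Σ (x_i y_{i+1} − x_{i+1} y_i) is linear in p.
With p=0 it equals 31; the coefficient of p is 1 (from the two edges through A).
So 1·p + 31 = 2·21 = 42 ⇒ p = 11.

11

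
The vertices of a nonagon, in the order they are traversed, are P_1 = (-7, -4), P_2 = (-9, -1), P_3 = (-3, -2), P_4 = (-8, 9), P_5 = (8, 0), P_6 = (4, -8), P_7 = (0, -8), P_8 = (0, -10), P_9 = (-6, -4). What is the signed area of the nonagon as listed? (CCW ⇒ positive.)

-144.5

Apply Gauss's area formula: 2A = Σ (x_i·y_{i+1} − x_{i+1}·y_i), indices taken mod 9.
Σ = (-29) + (15) + (-43) + (-72) + (-64) + (-32) + (0) + (-60) + (-4) = -289
Signed area = Σ/2 = -144.5 (negative ⇒ clockwise traversal).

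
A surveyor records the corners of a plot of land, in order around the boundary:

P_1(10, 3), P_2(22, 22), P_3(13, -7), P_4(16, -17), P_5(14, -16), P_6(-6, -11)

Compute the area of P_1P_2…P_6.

Σ = (154) + (-440) + (-109) + (-18) + (-250) + (92) = -571
Area = |Σ|/2 = 285.5.

285.5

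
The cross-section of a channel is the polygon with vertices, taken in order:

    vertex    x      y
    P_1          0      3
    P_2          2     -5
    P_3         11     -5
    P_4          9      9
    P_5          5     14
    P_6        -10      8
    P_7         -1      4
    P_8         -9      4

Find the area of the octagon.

Apply the shoelace formula: 2A = Σ (x_i·y_{i+1} − x_{i+1}·y_i), indices taken mod 8.
Σ = (-6) + (45) + (144) + (81) + (180) + (-32) + (32) + (-27) = 417
Area = |Σ|/2 = 208.5.

208.5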